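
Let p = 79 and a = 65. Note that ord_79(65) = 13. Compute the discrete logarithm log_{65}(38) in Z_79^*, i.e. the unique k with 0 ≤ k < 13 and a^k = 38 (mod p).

Successive powers of 65 modulo 79:
  65^0=1  65^1=65  65^2=38
So 65^2 ≡ 38 (mod 79), giving k = 2.

2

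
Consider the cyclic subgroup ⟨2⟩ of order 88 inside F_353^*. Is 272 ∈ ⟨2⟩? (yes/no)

yes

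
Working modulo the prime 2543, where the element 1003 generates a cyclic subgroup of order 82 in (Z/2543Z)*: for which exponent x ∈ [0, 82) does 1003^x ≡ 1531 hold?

28

Successive powers of 1003 modulo 2543:
  1003^0=1  1003^1=1003  1003^2=1524  1003^3=229  1003^4=817  1003^5=605
  1003^6=1581  1003^7=1454  1003^8=1223  1003^9=943  1003^10=2376  1003^11=337
  1003^12=2335  1003^13=2445  1003^14=883  1003^15=685  1003^16=445  1003^17=1310
  1003^18=1742  1003^19=185  1003^20=2459  1003^21=2210  1003^22=1677  1003^23=1108
  1003^24=33  1003^25=40  1003^26=1975  1003^27=2471  1003^28=1531
So 1003^28 ≡ 1531 (mod 2543), giving x = 28.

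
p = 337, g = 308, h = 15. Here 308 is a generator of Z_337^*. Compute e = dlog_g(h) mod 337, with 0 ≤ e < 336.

19

Baby-step giant-step with m = ceil(sqrt(336)) = 19.
Baby table (308^j mod 337 for j=0..18):
  0:1  1:308  2:167  3:212  4:255  5:19  6:123  7:140
  8:321  9:127  10:24  11:315  12:301  13:33  14:54  15:119
  16:256  17:327  18:290
Giant step factor: 308^(-19) ≡ 45 (mod 337).
Scan 15·45^i mod 337 for i = 0, 1, …:
  i=0: 15   i=1: 1
Match at i=1, j=0: e = 1·19 + 0 = 19.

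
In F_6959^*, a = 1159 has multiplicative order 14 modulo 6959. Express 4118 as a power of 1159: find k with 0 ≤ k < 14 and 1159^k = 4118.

11

Successive powers of 1159 modulo 6959:
  1159^0=1  1159^1=1159  1159^2=194  1159^3=2158  1159^4=2841  1159^5=1112
  1159^6=1393  1159^7=6958  1159^8=5800  1159^9=6765  1159^10=4801  1159^11=4118
So 1159^11 ≡ 4118 (mod 6959), giving k = 11.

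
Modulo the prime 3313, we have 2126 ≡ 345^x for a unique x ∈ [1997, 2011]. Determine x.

2005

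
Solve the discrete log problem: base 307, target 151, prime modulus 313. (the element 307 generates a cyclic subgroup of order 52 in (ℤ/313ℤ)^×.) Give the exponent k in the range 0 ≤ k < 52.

45

Baby-step giant-step with m = ceil(sqrt(52)) = 8.
Baby table (307^j mod 313 for j=0..7):
  0:1  1:307  2:36  3:97  4:44  5:49  6:19  7:199
Giant step factor: 307^(-8) ≡ 27 (mod 313).
Scan 151·27^i mod 313 for i = 0, 1, …:
  i=0: 151   i=1: 8   i=2: 216   i=3: 198
  i=4: 25   i=5: 49
Match at i=5, j=5: k = 5·8 + 5 = 45.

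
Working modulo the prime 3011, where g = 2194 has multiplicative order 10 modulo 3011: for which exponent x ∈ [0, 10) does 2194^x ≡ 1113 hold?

Successive powers of 2194 modulo 3011:
  2194^0=1  2194^1=2194  2194^2=2058  2194^3=1763  2194^4=1898  2194^5=3010
  2194^6=817  2194^7=953  2194^8=1248  2194^9=1113
So 2194^9 ≡ 1113 (mod 3011), giving x = 9.

9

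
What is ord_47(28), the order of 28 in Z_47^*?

The order of 28 must divide p − 1 = 46 = 2 · 23.
Divisors: 1, 2, 23, 46.
Check each in increasing order: 28^1 ≡ 28;  28^2 ≡ 32;  28^23 ≡ 1.
Smallest exponent giving 1 is 23.

23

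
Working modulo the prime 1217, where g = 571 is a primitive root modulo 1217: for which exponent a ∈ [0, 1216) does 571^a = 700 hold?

1065

Baby-step giant-step with m = ceil(sqrt(1216)) = 35.
Baby table (571^j mod 1217 for j=0..34):
  0:1  1:571  2:1102  3:53  4:1055  5:1207  6:375  7:1150
  8:687  9:403  10:100  11:1118  12:670  13:432  14:838  15:217
  16:990  17:602  18:548  19:139  20:264  21:1053  22:65  23:605
  24:1044  25:1011  26:423  27:567  28:35  29:513  30:843  31:638
  32:415  33:867  34:955
Giant step factor: 571^(-35) ≡ 588 (mod 1217).
Scan 700·588^i mod 1217 for i = 0, 1, …:
  i=0: 700   i=1: 254   i=2: 878   i=3: 256
  i=4: 837   i=5: 488   i=6: 949   i=7: 626
  i=8: 554   i=9: 813     …   i=29: 1058
  i=30: 217
Match at i=30, j=15: a = 30·35 + 15 = 1065.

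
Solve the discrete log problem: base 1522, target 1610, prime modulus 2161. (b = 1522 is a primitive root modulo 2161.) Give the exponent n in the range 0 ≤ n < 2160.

1294

Baby-step giant-step with m = ceil(sqrt(2160)) = 47.
Baby table (1522^j mod 2161 for j=0..46):
  0:1  1:1522  2:2053  3:2021  4:859  5:2154  6:151  7:756
  8:980  9:470  10:49  11:1104  12:1191  13:1784  14:1032  15:1818
  16:916  17:307  18:478  19:1420  20:240  21:71  22:12  23:976
  24:865  25:481  26:1664  27:2077  28:1812  29:428  30:955  31:1318
  32:588  33:282  34:1326  35:1959  36:1579  37:206  38:187  39:1523
  40:1414  41:1913  42:719  43:852  44:144  45:907  46:1736
Giant step factor: 1522^(-47) ≡ 386 (mod 2161).
Scan 1610·386^i mod 2161 for i = 0, 1, …:
  i=0: 1610   i=1: 1253   i=2: 1755   i=3: 1037
  i=4: 497   i=5: 1674   i=6: 25   i=7: 1006
  i=8: 1497   i=9: 855     …   i=26: 1608
  i=27: 481
Match at i=27, j=25: n = 27·47 + 25 = 1294.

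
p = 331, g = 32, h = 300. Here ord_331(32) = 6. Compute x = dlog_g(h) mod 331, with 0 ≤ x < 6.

Successive powers of 32 modulo 331:
  32^0=1  32^1=32  32^2=31  32^3=330  32^4=299  32^5=300
So 32^5 ≡ 300 (mod 331), giving x = 5.

5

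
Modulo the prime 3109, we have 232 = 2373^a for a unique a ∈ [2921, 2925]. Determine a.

Compute 2373^2921 mod 3109 = 232, then multiply by 2373 repeatedly:
  2373^2921=232
Found 232 at exponent 2921.

2921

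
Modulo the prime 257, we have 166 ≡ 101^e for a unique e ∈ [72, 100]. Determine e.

93

Compute 101^72 mod 257 = 197, then multiply by 101 repeatedly:
  101^72=197  101^73=108  101^74=114  101^75=206  101^76=246
  101^77=174  101^78=98  101^79=132  101^80=225  101^81=109
  101^82=215  101^83=127  101^84=234  101^85=247  101^86=18
  101^87=19  101^88=120  101^89=41  101^90=29  101^91=102
  101^92=22  101^93=166
Found 166 at exponent 93.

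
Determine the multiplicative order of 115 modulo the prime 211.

The order of 115 must divide p − 1 = 210 = 2 · 3 · 5 · 7.
Divisors: 1, 2, 3, 5, 6, 7, 10, 14, 15, 21, 30, 35, 42, 70, 105, 210.
Check each in increasing order: 115^1 ≡ 115;  115^2 ≡ 143;  115^3 ≡ 198;  115^5 ≡ 40;  115^6 ≡ 169;  115^7 ≡ 23;  115^10 ≡ 123;  115^14 ≡ 107;  115^15 ≡ 67;  115^21 ≡ 140;  115^30 ≡ 58;  115^35 ≡ 210;  115^42 ≡ 188;  115^70 ≡ 1.
Smallest exponent giving 1 is 70.

70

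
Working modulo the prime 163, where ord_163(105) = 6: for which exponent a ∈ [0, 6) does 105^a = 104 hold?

Successive powers of 105 modulo 163:
  105^0=1  105^1=105  105^2=104
So 105^2 ≡ 104 (mod 163), giving a = 2.

2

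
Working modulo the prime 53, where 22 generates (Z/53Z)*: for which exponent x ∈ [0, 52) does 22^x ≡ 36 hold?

20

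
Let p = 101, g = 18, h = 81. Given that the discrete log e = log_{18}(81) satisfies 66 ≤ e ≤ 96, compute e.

84

Compute 18^66 mod 101 = 96, then multiply by 18 repeatedly:
  18^66=96  18^67=11  18^68=97  18^69=29  18^70=17
  18^71=3  18^72=54  18^73=63  18^74=23  18^75=10
  18^76=79  18^77=8  18^78=43  18^79=67  18^80=95
  18^81=94  18^82=76  18^83=55  18^84=81
Found 81 at exponent 84.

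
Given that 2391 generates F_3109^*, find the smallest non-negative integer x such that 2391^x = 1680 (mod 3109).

Baby-step giant-step with m = ceil(sqrt(3108)) = 56.
Baby table (2391^j mod 3109 for j=0..55):
  0:1  1:2391  2:2539  3:1981  4:1564  5:2506  6:803  7:1720
  8:2422  9:2044  10:2965  11:795  12:1246  13:764  14:1741  15:2889
  16:2510  17:1040  18:2549  19:1019  20:2082  21:553  22:898  23:1908
  24:1125  25:590  26:2313  27:2581  28:2915  29:2496  30:1765  31:1202
  32:1266  33:1949  34:2777  35:2092  36:2700  37:1416  38:3064  39:1220
  40:778  41:1016  42:1127  43:2263  44:1173  45:325  46:2934  47:1290
  48:262  49:1533  50:3001  51:2928  52:2489  53:573  54:2083  55:2944
Giant step factor: 2391^(-56) ≡ 2000 (mod 3109).
Scan 1680·2000^i mod 3109 for i = 0, 1, …:
  i=0: 1680   i=1: 2280   i=2: 2206   i=3: 329
  i=4: 2001   i=5: 717   i=6: 751   i=7: 353
  i=8: 257   i=9: 1015     …   i=20: 646
  i=21: 1765
Match at i=21, j=30: x = 21·56 + 30 = 1206.

1206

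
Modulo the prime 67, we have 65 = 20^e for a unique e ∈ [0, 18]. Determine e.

2

Compute 20^0 mod 67 = 1, then multiply by 20 repeatedly:
  20^0=1  20^1=20  20^2=65
Found 65 at exponent 2.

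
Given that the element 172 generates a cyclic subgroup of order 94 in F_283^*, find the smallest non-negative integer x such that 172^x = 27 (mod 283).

87

Baby-step giant-step with m = ceil(sqrt(94)) = 10.
Baby table (172^j mod 283 for j=0..9):
  0:1  1:172  2:152  3:108  4:181  5:2  6:61  7:21
  8:216  9:79
Giant step factor: 172^(-10) ≡ 71 (mod 283).
Scan 27·71^i mod 283 for i = 0, 1, …:
  i=0: 27   i=1: 219   i=2: 267   i=3: 279
  i=4: 282   i=5: 212   i=6: 53   i=7: 84
  i=8: 21
Match at i=8, j=7: x = 8·10 + 7 = 87.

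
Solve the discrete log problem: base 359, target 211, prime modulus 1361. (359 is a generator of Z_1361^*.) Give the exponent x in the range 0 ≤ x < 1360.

272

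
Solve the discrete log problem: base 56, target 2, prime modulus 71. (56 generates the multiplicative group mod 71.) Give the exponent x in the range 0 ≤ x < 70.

Baby-step giant-step with m = ceil(sqrt(70)) = 9.
Baby table (56^j mod 71 for j=0..8):
  0:1  1:56  2:12  3:33  4:2  5:41  6:24  7:66
  8:4
Giant step factor: 56^(-9) ≡ 13 (mod 71).
Scan 2·13^i mod 71 for i = 0, 1, …:
  i=0: 2
Match at i=0, j=4: x = 0·9 + 4 = 4.

4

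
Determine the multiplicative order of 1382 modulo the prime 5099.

2549

The order of 1382 must divide p − 1 = 5098 = 2 · 2549.
Divisors: 1, 2, 2549, 5098.
Check each in increasing order: 1382^1 ≡ 1382;  1382^2 ≡ 2898;  1382^2549 ≡ 1.
Smallest exponent giving 1 is 2549.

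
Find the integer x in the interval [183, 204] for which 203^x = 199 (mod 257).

Compute 203^183 mod 257 = 66, then multiply by 203 repeatedly:
  203^183=66  203^184=34  203^185=220  203^186=199
Found 199 at exponent 186.

186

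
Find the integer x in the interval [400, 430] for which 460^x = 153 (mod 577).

410

Compute 460^400 mod 577 = 410, then multiply by 460 repeatedly:
  460^400=410  460^401=498  460^402=11  460^403=444  460^404=559
  460^405=375  460^406=554  460^407=383  460^408=195  460^409=265
  460^410=153
Found 153 at exponent 410.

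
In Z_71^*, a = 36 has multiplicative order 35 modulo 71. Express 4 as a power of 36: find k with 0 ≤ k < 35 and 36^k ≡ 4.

33

Successive powers of 36 modulo 71:
  36^0=1  36^1=36  36^2=18  36^3=9  36^4=40  36^5=20
  36^6=10  36^7=5  36^8=38  36^9=19  36^10=45  36^11=58
  36^12=29  36^13=50  36^14=25  36^15=48  36^16=24  36^17=12
  36^18=6  36^19=3  36^20=37  36^21=54  36^22=27  36^23=49
  36^24=60  36^25=30  36^26=15  36^27=43  36^28=57  36^29=64
  36^30=32  36^31=16  36^32=8  36^33=4
So 36^33 ≡ 4 (mod 71), giving k = 33.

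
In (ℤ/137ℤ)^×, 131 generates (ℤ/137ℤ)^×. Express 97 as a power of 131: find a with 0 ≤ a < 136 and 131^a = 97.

Baby-step giant-step with m = ceil(sqrt(136)) = 12.
Baby table (131^j mod 137 for j=0..11):
  0:1  1:131  2:36  3:58  4:63  5:33  6:76  7:92
  8:133  9:24  10:130  11:42
Giant step factor: 131^(-12) ≡ 81 (mod 137).
Scan 97·81^i mod 137 for i = 0, 1, …:
  i=0: 97   i=1: 48   i=2: 52   i=3: 102
  i=4: 42
Match at i=4, j=11: a = 4·12 + 11 = 59.

59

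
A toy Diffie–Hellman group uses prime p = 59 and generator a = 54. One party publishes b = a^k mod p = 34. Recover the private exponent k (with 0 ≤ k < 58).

31

Baby-step giant-step with m = ceil(sqrt(58)) = 8.
Baby table (54^j mod 59 for j=0..7):
  0:1  1:54  2:25  3:52  4:35  5:2  6:49  7:50
Giant step factor: 54^(-8) ≡ 21 (mod 59).
Scan 34·21^i mod 59 for i = 0, 1, …:
  i=0: 34   i=1: 6   i=2: 8   i=3: 50
Match at i=3, j=7: k = 3·8 + 7 = 31.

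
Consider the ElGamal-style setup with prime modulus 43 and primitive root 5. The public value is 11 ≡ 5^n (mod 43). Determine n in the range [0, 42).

18

Successive powers of 5 modulo 43:
  5^0=1  5^1=5  5^2=25  5^3=39  5^4=23  5^5=29
  5^6=16  5^7=37  5^8=13  5^9=22  5^10=24  5^11=34
  5^12=41  5^13=33  5^14=36  5^15=8  5^16=40  5^17=28
  5^18=11
So 5^18 ≡ 11 (mod 43), giving n = 18.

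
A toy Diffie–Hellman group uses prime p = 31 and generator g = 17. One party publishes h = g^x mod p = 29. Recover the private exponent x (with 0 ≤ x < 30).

Successive powers of 17 modulo 31:
  17^0=1  17^1=17  17^2=10  17^3=15  17^4=7  17^5=26
  17^6=8  17^7=12  17^8=18  17^9=27  17^10=25  17^11=22
  17^12=2  17^13=3  17^14=20  17^15=30  17^16=14  17^17=21
  17^18=16  17^19=24  17^20=5  17^21=23  17^22=19  17^23=13
  17^24=4  17^25=6  17^26=9  17^27=29
So 17^27 ≡ 29 (mod 31), giving x = 27.

27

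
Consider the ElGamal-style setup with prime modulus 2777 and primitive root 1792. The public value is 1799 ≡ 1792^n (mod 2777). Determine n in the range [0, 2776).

2597

Baby-step giant-step with m = ceil(sqrt(2776)) = 53.
Baby table (1792^j mod 2777 for j=0..52):
  0:1  1:1792  2:1052  3:2378  4:1458  5:2356  6:912  7:1428
  8:1359  9:2676  10:2290  11:2051  12:1421  13:2700  14:866  15:2306
  16:176  17:1591  18:1870  19:1978  20:1124  21:883  22:2223  23:1398
  24:362  25:1663  26:375  27:2743  28:166  29:333  30:2458  31:414
  32:429  33:2316  34:1434  35:1003  36:657  37:2673  38:2468  39:1672
  40:2618  41:1103  42:2129  43:2347  44:1446  45:291  46:2173  47:662
  48:525  49:2174  50:2454  51:1577  52:1775
Giant step factor: 1792^(-53) ≡ 482 (mod 2777).
Scan 1799·482^i mod 2777 for i = 0, 1, …:
  i=0: 1799   i=1: 694   i=2: 1268   i=3: 236
  i=4: 2672   i=5: 2153   i=6: 1925   i=7: 332
  i=8: 1735   i=9: 393     …   i=48: 1135
  i=49: 1
Match at i=49, j=0: n = 49·53 + 0 = 2597.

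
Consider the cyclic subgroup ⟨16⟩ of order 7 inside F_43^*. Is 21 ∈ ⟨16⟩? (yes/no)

yes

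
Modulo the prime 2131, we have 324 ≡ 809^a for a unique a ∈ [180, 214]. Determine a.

194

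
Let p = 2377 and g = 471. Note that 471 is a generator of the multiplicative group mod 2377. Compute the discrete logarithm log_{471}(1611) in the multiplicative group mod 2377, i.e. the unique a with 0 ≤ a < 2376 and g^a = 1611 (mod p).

Baby-step giant-step with m = ceil(sqrt(2376)) = 49.
Baby table (471^j mod 2377 for j=0..48):
  0:1  1:471  2:780  3:1322  4:2265  5:1919  6:589  7:1687
  8:659  9:1379  10:588  11:1216  12:2256  13:57  14:700  15:1674
  16:1667  17:747  18:41  19:295  20:1079  21:1908  22:162  23:238
  24:379  25:234  26:872  27:1868  28:338  29:2316  30:2170  31:2337
  32:176  33:2078  34:1791  35:2103  36:1681  37:210  38:1453  39:2164
  40:1888  41:250  42:1277  43:86  44:97  45:524  46:1973  47:2253
  48:1021
Giant step factor: 471^(-49) ≡ 2019 (mod 2377).
Scan 1611·2019^i mod 2377 for i = 0, 1, …:
  i=0: 1611   i=1: 873   i=2: 1230   i=3: 1782
  i=4: 1457   i=5: 1334   i=6: 205   i=7: 297
  i=8: 639   i=9: 1807     …   i=14: 732
  i=15: 1791
Match at i=15, j=34: a = 15·49 + 34 = 769.

769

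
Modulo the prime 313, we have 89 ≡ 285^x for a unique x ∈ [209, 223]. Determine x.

Compute 285^209 mod 313 = 268, then multiply by 285 repeatedly:
  285^209=268  285^210=8  285^211=89
Found 89 at exponent 211.

211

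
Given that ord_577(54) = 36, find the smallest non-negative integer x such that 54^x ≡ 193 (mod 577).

Successive powers of 54 modulo 577:
  54^0=1  54^1=54  54^2=31  54^3=520  54^4=384  54^5=541
  54^6=364  54^7=38  54^8=321  54^9=24  54^10=142  54^11=167
  54^12=363  54^13=561  54^14=290  54^15=81  54^16=335  54^17=203
  54^18=576  54^19=523  54^20=546  54^21=57  54^22=193
So 54^22 ≡ 193 (mod 577), giving x = 22.

22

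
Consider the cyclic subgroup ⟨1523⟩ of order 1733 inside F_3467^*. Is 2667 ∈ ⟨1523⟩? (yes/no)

2667 ∈ ⟨1523⟩ iff 2667^1733 ≡ 1 (mod 3467), since |⟨1523⟩| = 1733.
2667^1733 mod 3467 = 1.
Since 1 = 1, 2667 lies in the subgroup.

yes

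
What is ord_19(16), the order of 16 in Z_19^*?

The order of 16 must divide p − 1 = 18 = 2 · 3^2.
Divisors: 1, 2, 3, 6, 9, 18.
Check each in increasing order: 16^1 ≡ 16;  16^2 ≡ 9;  16^3 ≡ 11;  16^6 ≡ 7;  16^9 ≡ 1.
Smallest exponent giving 1 is 9.

9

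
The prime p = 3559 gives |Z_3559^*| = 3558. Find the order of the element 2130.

The order of 2130 must divide p − 1 = 3558 = 2 · 3 · 593.
Divisors: 1, 2, 3, 6, 593, 1186, 1779, 3558.
Check each in increasing order: 2130^1 ≡ 2130;  2130^2 ≡ 2734;  2130^3 ≡ 896;  2130^6 ≡ 2041;  2130^593 ≡ 1435;  2130^1186 ≡ 2123;  2130^1779 ≡ 1.
Smallest exponent giving 1 is 1779.

1779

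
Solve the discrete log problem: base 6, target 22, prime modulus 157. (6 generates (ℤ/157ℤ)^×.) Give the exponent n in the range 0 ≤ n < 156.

Baby-step giant-step with m = ceil(sqrt(156)) = 13.
Baby table (6^j mod 157 for j=0..12):
  0:1  1:6  2:36  3:59  4:40  5:83  6:27  7:5
  8:30  9:23  10:138  11:43  12:101
Giant step factor: 6^(-13) ≡ 107 (mod 157).
Scan 22·107^i mod 157 for i = 0, 1, …:
  i=0: 22   i=1: 156   i=2: 50   i=3: 12
  i=4: 28   i=5: 13   i=6: 135   i=7: 1
Match at i=7, j=0: n = 7·13 + 0 = 91.

91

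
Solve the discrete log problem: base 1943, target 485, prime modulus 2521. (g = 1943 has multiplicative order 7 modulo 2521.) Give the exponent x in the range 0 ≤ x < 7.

3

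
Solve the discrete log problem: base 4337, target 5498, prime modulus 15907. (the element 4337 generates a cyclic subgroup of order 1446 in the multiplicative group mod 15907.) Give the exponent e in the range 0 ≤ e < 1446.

121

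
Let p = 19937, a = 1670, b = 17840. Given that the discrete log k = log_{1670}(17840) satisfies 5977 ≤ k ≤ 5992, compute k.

5984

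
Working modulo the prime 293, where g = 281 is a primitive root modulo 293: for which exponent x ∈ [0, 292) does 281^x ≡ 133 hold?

Baby-step giant-step with m = ceil(sqrt(292)) = 18.
Baby table (281^j mod 293 for j=0..17):
  0:1  1:281  2:144  3:30  4:226  5:218  6:21  7:41
  8:94  9:44  10:58  11:183  12:148  13:275  14:216  15:45
  16:46  17:34
Giant step factor: 281^(-18) ≡ 107 (mod 293).
Scan 133·107^i mod 293 for i = 0, 1, …:
  i=0: 133   i=1: 167   i=2: 289   i=3: 158
  i=4: 205   i=5: 253   i=6: 115   i=7: 292
  i=8: 186   i=9: 271     …   i=14: 141
  i=15: 144
Match at i=15, j=2: x = 15·18 + 2 = 272.

272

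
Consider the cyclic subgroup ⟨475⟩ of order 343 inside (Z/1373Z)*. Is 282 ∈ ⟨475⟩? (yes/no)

no

282 ∈ ⟨475⟩ iff 282^343 ≡ 1 (mod 1373), since |⟨475⟩| = 343.
282^343 mod 1373 = 668.
Since 668 ≠ 1, 282 does not lie in the subgroup.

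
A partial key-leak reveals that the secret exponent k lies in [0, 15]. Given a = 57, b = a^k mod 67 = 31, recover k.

5

Compute 57^0 mod 67 = 1, then multiply by 57 repeatedly:
  57^0=1  57^1=57  57^2=33  57^3=5  57^4=17
  57^5=31
Found 31 at exponent 5.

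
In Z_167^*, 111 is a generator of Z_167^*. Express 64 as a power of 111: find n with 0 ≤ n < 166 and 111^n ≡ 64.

114

Baby-step giant-step with m = ceil(sqrt(166)) = 13.
Baby table (111^j mod 167 for j=0..12):
  0:1  1:111  2:130  3:68  4:33  5:156  6:115  7:73
  8:87  9:138  10:121  11:71  12:32
Giant step factor: 111^(-13) ≡ 26 (mod 167).
Scan 64·26^i mod 167 for i = 0, 1, …:
  i=0: 64   i=1: 161   i=2: 11   i=3: 119
  i=4: 88   i=5: 117   i=6: 36   i=7: 101
  i=8: 121
Match at i=8, j=10: n = 8·13 + 10 = 114.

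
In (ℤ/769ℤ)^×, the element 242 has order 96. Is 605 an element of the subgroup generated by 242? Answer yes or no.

605 ∈ ⟨242⟩ iff 605^96 ≡ 1 (mod 769), since |⟨242⟩| = 96.
605^96 mod 769 = 1.
Since 1 = 1, 605 lies in the subgroup.

yes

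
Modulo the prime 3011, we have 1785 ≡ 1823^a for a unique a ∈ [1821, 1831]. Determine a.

1829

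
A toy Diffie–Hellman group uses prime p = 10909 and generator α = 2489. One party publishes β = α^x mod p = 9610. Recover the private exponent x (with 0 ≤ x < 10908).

Baby-step giant-step with m = ceil(sqrt(10908)) = 105.
Baby table (2489^j mod 10909 for j=0..104):
  0:1  1:2489  2:9718  3:2849  4:311  5:10449  6:505  7:2410
  8:9449  9:9666  10:4329  11:7698  12:4118  13:6151  14:4512  15:5007
  16:4345  17:3886  18:6880  19:8099  20:9488  21:8556  22:1516  23:9719
  24:5338  25:10029  26:2389  27:816  28:1950  29:9954  30:1167  31:2869
  32:6455  33:8447  34:2940  35:8630  36:249  37:8857  38:8893  39:316
  40:1076  41:5459  42:5746  43:95  44:7366  45:6854  46:8839  47:7727
  48:10845  49:4339  50:10770  51:3117  52:1914  53:7622  54:407  55:9395
  56:6168  57:3189  58:6578  59:9142  60:9173  61:9969  62:5775  63:6822
  64:5554  65:2203  66:6949  67:5296  68:3672  69:8775  70:1157  71:10706
  72:7456  73:1775  74:10739  75:2321  76:6108  77:6575  78:1675  79:1837
  80:1422  81:4842  82:8202  83:4039  84:5882  85:420  86:9025  87:1594
  88:7499  89:10621  90:3162  91:4829  92:8572  93:8613  94:1572  95:7286
  96:4096  97:5938  98:8896  99:7783  100:8412  101:3097  102:6679  103:9624
  104:8881
Giant step factor: 2489^(-105) ≡ 10775 (mod 10909).
Scan 9610·10775^i mod 10909 for i = 0, 1, …:
  i=0: 9610   i=1: 10431   i=2: 9507   i=3: 2415
  i=4: 3660   i=5: 465   i=6: 3144   i=7: 4155
  i=8: 10498   i=9: 529     …   i=66: 8154
  i=67: 9173
Match at i=67, j=60: x = 67·105 + 60 = 7095.

7095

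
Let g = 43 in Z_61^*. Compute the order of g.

60

The order of 43 must divide p − 1 = 60 = 2^2 · 3 · 5.
Divisors: 1, 2, 3, 4, 5, 6, 10, 12, 15, 20, 30, 60.
Check each in increasing order: 43^1 ≡ 43;  43^2 ≡ 19;  43^3 ≡ 24;  43^4 ≡ 56;  43^5 ≡ 29;  43^6 ≡ 27;  43^10 ≡ 48;  43^12 ≡ 58;  43^15 ≡ 50;  43^20 ≡ 47;  43^30 ≡ 60;  43^60 ≡ 1.
Smallest exponent giving 1 is 60.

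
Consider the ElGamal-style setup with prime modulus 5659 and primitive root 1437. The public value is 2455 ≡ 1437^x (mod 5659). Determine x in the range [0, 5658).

1284

Baby-step giant-step with m = ceil(sqrt(5658)) = 76.
Baby table (1437^j mod 5659 for j=0..75):
  0:1  1:1437  2:5093  3:1554  4:3452  5:3240  6:4182  7:5335
  8:4109  9:2296  10:155  11:2034  12:2814  13:3192  14:3114  15:4208
  16:3084  17:711  18:3087  19:5022  20:1389  21:4025  22:427  23:2427
  24:1655  25:1455  26:2664  27:2684  28:3129  29:3127  30:253  31:1385
  32:3936  33:2691  34:1870  35:4824  36:5472  37:2913  38:3980  39:3670
  40:5261  41:5292  42:4567  43:3998  44:1241  45:732  46:4969  47:4454
  48:69  49:2950  50:559  51:5364  52:510  53:2859  54:5608  55:280
  56:571  57:5631  58:5036  59:4530  60:1760  61:5206  62:5483  63:1743
  64:3413  65:3787  66:3620  67:1319  68:5297  69:434  70:1168  71:3352
  72:1015  73:4192  74:2728  75:4108
Giant step factor: 1437^(-76) ≡ 2286 (mod 5659).
Scan 2455·2286^i mod 5659 for i = 0, 1, …:
  i=0: 2455   i=1: 4061   i=2: 2686   i=3: 181
  i=4: 659   i=5: 1180   i=6: 3796   i=7: 2409
  i=8: 767   i=9: 4731     …   i=15: 287
  i=16: 5297
Match at i=16, j=68: x = 16·76 + 68 = 1284.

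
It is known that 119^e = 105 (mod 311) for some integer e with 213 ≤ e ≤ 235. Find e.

Compute 119^213 mod 311 = 152, then multiply by 119 repeatedly:
  119^213=152  119^214=50  119^215=41  119^216=214  119^217=275
  119^218=70  119^219=244  119^220=113  119^221=74  119^222=98
  119^223=155  119^224=96  119^225=228  119^226=75  119^227=217
  119^228=10  119^229=257  119^230=105
Found 105 at exponent 230.

230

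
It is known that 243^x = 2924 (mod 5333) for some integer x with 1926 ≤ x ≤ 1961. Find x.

1941

Compute 243^1926 mod 5333 = 3970, then multiply by 243 repeatedly:
  243^1926=3970  243^1927=4770  243^1928=1849  243^1929=1335  243^1930=4425
  243^1931=3342  243^1932=1490  243^1933=4759  243^1934=4509  243^1935=2422
  243^1936=1916  243^1937=1617  243^1938=3622  243^1939=201  243^1940=846
  243^1941=2924
Found 2924 at exponent 1941.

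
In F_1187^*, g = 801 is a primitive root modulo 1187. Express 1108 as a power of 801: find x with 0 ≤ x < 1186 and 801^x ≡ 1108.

230

Baby-step giant-step with m = ceil(sqrt(1186)) = 35.
Baby table (801^j mod 1187 for j=0..34):
  0:1  1:801  2:621  3:68  4:1053  5:683  6:1063  7:384
  8:151  9:1064  10:1185  11:772  12:1132  13:1051  14:268  15:1008
  16:248  17:419  18:885  19:246  20:4  21:830  22:110  23:272
  24:651  25:358  26:691  27:349  28:604  29:695  30:1179  31:714
  32:967  33:643  34:1072
Giant step factor: 801^(-35) ≡ 562 (mod 1187).
Scan 1108·562^i mod 1187 for i = 0, 1, …:
  i=0: 1108   i=1: 708   i=2: 251   i=3: 996
  i=4: 675   i=5: 697   i=6: 4
Match at i=6, j=20: x = 6·35 + 20 = 230.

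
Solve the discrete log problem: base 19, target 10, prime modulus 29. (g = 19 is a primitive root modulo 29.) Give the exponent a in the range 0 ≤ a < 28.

Successive powers of 19 modulo 29:
  19^0=1  19^1=19  19^2=13  19^3=15  19^4=24  19^5=21
  19^6=22  19^7=12  19^8=25  19^9=11  19^10=6  19^11=27
  19^12=20  19^13=3  19^14=28  19^15=10
So 19^15 ≡ 10 (mod 29), giving a = 15.

15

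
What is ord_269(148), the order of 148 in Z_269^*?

134

The order of 148 must divide p − 1 = 268 = 2^2 · 67.
Divisors: 1, 2, 4, 67, 134, 268.
Check each in increasing order: 148^1 ≡ 148;  148^2 ≡ 115;  148^4 ≡ 44;  148^67 ≡ 268;  148^134 ≡ 1.
Smallest exponent giving 1 is 134.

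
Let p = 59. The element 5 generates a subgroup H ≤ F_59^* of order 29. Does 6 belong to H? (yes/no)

6 ∈ ⟨5⟩ iff 6^29 ≡ 1 (mod 59), since |⟨5⟩| = 29.
6^29 mod 59 = 58.
Since 58 ≠ 1, 6 does not lie in the subgroup.

no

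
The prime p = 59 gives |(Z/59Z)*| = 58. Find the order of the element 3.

The order of 3 must divide p − 1 = 58 = 2 · 29.
Divisors: 1, 2, 29, 58.
Check each in increasing order: 3^1 ≡ 3;  3^2 ≡ 9;  3^29 ≡ 1.
Smallest exponent giving 1 is 29.

29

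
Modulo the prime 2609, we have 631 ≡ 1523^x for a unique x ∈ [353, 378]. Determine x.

362

Compute 1523^353 mod 2609 = 1685, then multiply by 1523 repeatedly:
  1523^353=1685  1523^354=1608  1523^355=1742  1523^356=2322  1523^357=1211
  1523^358=2399  1523^359=1077  1523^360=1819  1523^361=2188  1523^362=631
Found 631 at exponent 362.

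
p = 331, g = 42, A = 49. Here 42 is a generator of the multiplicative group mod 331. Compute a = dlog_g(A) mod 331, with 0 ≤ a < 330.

Baby-step giant-step with m = ceil(sqrt(330)) = 19.
Baby table (42^j mod 331 for j=0..18):
  0:1  1:42  2:109  3:275  4:296  5:185  6:157  7:305
  8:232  9:145  10:132  11:248  12:155  13:221  14:14  15:257
  16:202  17:209  18:172
Giant step factor: 42^(-19) ≡ 97 (mod 331).
Scan 49·97^i mod 331 for i = 0, 1, …:
  i=0: 49   i=1: 119   i=2: 289   i=3: 229
  i=4: 36   i=5: 182   i=6: 111   i=7: 175
  i=8: 94   i=9: 181   i=10: 14
Match at i=10, j=14: a = 10·19 + 14 = 204.

204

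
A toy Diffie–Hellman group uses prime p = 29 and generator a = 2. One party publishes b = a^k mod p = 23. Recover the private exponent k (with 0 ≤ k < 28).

20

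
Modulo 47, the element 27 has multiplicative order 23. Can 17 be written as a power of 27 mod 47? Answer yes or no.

yes

⟨27⟩ has order 23; its elements mod 47 are {1, 2, 3, 4, 6, 7, 8, 9, 12, 14, 16, 17, 18, 21, 24, 25, 27, 28, 32, 34, 36, 37, 42}.
17 is in this set.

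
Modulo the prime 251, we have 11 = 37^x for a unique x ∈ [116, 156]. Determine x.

123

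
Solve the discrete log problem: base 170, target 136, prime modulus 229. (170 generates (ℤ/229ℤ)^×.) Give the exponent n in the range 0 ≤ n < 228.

Baby-step giant-step with m = ceil(sqrt(228)) = 16.
Baby table (170^j mod 229 for j=0..15):
  0:1  1:170  2:46  3:34  4:55  5:190  6:11  7:38
  8:48  9:145  10:147  11:29  12:121  13:189  14:70  15:221
Giant step factor: 170^(-16) ≡ 180 (mod 229).
Scan 136·180^i mod 229 for i = 0, 1, …:
  i=0: 136   i=1: 206   i=2: 211   i=3: 195
  i=4: 63   i=5: 119   i=6: 123   i=7: 156
  i=8: 142   i=9: 141   i=10: 190
Match at i=10, j=5: n = 10·16 + 5 = 165.

165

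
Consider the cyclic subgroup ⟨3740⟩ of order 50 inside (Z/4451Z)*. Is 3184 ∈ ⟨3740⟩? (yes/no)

yes

3184 ∈ ⟨3740⟩ iff 3184^50 ≡ 1 (mod 4451), since |⟨3740⟩| = 50.
3184^50 mod 4451 = 1.
Since 1 = 1, 3184 lies in the subgroup.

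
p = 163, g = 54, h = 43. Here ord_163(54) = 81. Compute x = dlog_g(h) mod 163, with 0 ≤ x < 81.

Baby-step giant-step with m = ceil(sqrt(81)) = 9.
Baby table (54^j mod 163 for j=0..8):
  0:1  1:54  2:145  3:6  4:161  5:55  6:36  7:151
  8:4
Giant step factor: 54^(-9) ≡ 40 (mod 163).
Scan 43·40^i mod 163 for i = 0, 1, …:
  i=0: 43   i=1: 90   i=2: 14   i=3: 71
  i=4: 69   i=5: 152   i=6: 49   i=7: 4
Match at i=7, j=8: x = 7·9 + 8 = 71.

71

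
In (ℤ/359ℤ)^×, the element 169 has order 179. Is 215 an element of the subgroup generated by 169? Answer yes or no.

215 ∈ ⟨169⟩ iff 215^179 ≡ 1 (mod 359), since |⟨169⟩| = 179.
215^179 mod 359 = 358.
Since 358 ≠ 1, 215 does not lie in the subgroup.

no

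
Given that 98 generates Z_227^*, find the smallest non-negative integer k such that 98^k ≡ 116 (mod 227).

Baby-step giant-step with m = ceil(sqrt(226)) = 16.
Baby table (98^j mod 227 for j=0..15):
  0:1  1:98  2:70  3:50  4:133  5:95  6:3  7:67
  8:210  9:150  10:172  11:58  12:9  13:201  14:176  15:223
Giant step factor: 98^(-16) ≡ 11 (mod 227).
Scan 116·11^i mod 227 for i = 0, 1, …:
  i=0: 116   i=1: 141   i=2: 189   i=3: 36
  i=4: 169   i=5: 43   i=6: 19   i=7: 209
  i=8: 29   i=9: 92   i=10: 104   i=11: 9
Match at i=11, j=12: k = 11·16 + 12 = 188.

188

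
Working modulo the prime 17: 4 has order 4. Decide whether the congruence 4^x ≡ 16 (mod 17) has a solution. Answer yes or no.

yes

⟨4⟩ has order 4; its elements mod 17 are {1, 4, 13, 16}.
16 is in this set.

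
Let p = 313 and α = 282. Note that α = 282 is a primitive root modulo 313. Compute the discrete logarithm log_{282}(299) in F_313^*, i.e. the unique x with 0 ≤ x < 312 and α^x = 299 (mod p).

271

Baby-step giant-step with m = ceil(sqrt(312)) = 18.
Baby table (282^j mod 313 for j=0..17):
  0:1  1:282  2:22  3:257  4:171  5:20  6:6  7:127
  8:132  9:290  10:87  11:120  12:36  13:136  14:166  15:175
  16:209  17:94
Giant step factor: 282^(-18) ≡ 242 (mod 313).
Scan 299·242^i mod 313 for i = 0, 1, …:
  i=0: 299   i=1: 55   i=2: 164   i=3: 250
  i=4: 91   i=5: 112   i=6: 186   i=7: 253
  i=8: 191   i=9: 211     …   i=14: 190
  i=15: 282
Match at i=15, j=1: x = 15·18 + 1 = 271.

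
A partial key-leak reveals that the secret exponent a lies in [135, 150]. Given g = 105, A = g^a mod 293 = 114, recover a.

143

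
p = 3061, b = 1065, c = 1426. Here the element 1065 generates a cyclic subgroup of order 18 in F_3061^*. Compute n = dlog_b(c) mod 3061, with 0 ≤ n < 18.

7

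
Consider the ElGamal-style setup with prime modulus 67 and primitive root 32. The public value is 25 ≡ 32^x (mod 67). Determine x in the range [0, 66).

6

Successive powers of 32 modulo 67:
  32^0=1  32^1=32  32^2=19  32^3=5  32^4=26  32^5=28
  32^6=25
So 32^6 ≡ 25 (mod 67), giving x = 6.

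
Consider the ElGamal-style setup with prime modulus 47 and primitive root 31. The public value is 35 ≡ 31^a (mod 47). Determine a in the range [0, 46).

11

Successive powers of 31 modulo 47:
  31^0=1  31^1=31  31^2=21  31^3=40  31^4=18  31^5=41
  31^6=2  31^7=15  31^8=42  31^9=33  31^10=36  31^11=35
So 31^11 ≡ 35 (mod 47), giving a = 11.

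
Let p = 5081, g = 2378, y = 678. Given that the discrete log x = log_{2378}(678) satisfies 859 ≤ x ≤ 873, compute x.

861

Compute 2378^859 mod 5081 = 1603, then multiply by 2378 repeatedly:
  2378^859=1603  2378^860=1184  2378^861=678
Found 678 at exponent 861.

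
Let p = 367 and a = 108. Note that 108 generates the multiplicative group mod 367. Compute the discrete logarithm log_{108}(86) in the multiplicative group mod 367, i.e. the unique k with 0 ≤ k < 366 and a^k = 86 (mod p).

165

Baby-step giant-step with m = ceil(sqrt(366)) = 20.
Baby table (108^j mod 367 for j=0..19):
  0:1  1:108  2:287  3:168  4:161  5:139  6:332  7:257
  8:231  9:359  10:237  11:273  12:124  13:180  14:356  15:280
  16:146  17:354  18:64  19:306
Giant step factor: 108^(-20) ≡ 102 (mod 367).
Scan 86·102^i mod 367 for i = 0, 1, …:
  i=0: 86   i=1: 331   i=2: 365   i=3: 163
  i=4: 111   i=5: 312   i=6: 262   i=7: 300
  i=8: 139
Match at i=8, j=5: k = 8·20 + 5 = 165.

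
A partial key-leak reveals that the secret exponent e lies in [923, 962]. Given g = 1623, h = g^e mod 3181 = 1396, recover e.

959

Compute 1623^923 mod 3181 = 1068, then multiply by 1623 repeatedly:
  1623^923=1068  1623^924=2900  1623^925=2001  1623^926=3003  1623^927=577
  1623^928=1257  1623^929=1090  1623^930=434  1623^931=1381  1623^932=1939
  1623^933=988  1623^934=300  1623^935=207  1623^936=1956  1623^937=3131
  1623^938=1556  1623^939=2855  1623^940=2129  1623^941=801  1623^942=2175
  1623^943=2296  1623^944=1457  1623^945=1228  1623^946=1738  1623^947=2408
  1623^948=1916  1623^949=1831  1623^950=659  1623^951=741  1623^952=225
  1623^953=2541  1623^954=1467  1623^955=1553  1623^956=1167  1623^957=1346
  1623^958=2392  1623^959=1396
Found 1396 at exponent 959.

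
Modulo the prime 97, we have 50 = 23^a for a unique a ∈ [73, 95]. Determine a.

84

Compute 23^73 mod 97 = 76, then multiply by 23 repeatedly:
  23^73=76  23^74=2  23^75=46  23^76=88  23^77=84
  23^78=89  23^79=10  23^80=36  23^81=52  23^82=32
  23^83=57  23^84=50
Found 50 at exponent 84.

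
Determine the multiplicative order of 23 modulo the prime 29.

7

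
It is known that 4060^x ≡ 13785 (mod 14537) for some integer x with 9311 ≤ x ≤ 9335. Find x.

Compute 4060^9311 mod 14537 = 3914, then multiply by 4060 repeatedly:
  4060^9311=3914  4060^9312=1899  4060^9313=5330  4060^9314=8744  4060^9315=1286
  4060^9316=2377  4060^9317=12589  4060^9318=13785
Found 13785 at exponent 9318.

9318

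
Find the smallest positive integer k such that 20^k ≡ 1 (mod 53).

52

The order of 20 must divide p − 1 = 52 = 2^2 · 13.
Divisors: 1, 2, 4, 13, 26, 52.
Check each in increasing order: 20^1 ≡ 20;  20^2 ≡ 29;  20^4 ≡ 46;  20^13 ≡ 30;  20^26 ≡ 52;  20^52 ≡ 1.
Smallest exponent giving 1 is 52.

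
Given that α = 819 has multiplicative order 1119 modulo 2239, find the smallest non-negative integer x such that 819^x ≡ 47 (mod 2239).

993

Baby-step giant-step with m = ceil(sqrt(1119)) = 34.
Baby table (819^j mod 2239 for j=0..33):
  0:1  1:819  2:1300  3:1175  4:1794  5:502  6:1401  7:1051
  8:993  9:510  10:1236  11:256  12:1437  13:1428  14:774  15:269
  16:889  17:416  18:376  19:1201  20:698  21:717  22:605  23:676
  24:611  25:1112  26:1694  27:1445  28:1263  29:2218  30:713  31:1807
  32:2193  33:389
Giant step factor: 819^(-34) ≡ 2215 (mod 2239).
Scan 47·2215^i mod 2239 for i = 0, 1, …:
  i=0: 47   i=1: 1111   i=2: 204   i=3: 1821
  i=4: 1076   i=5: 1044   i=6: 1812   i=7: 1292
  i=8: 338   i=9: 844     …   i=28: 1169
  i=29: 1051
Match at i=29, j=7: x = 29·34 + 7 = 993.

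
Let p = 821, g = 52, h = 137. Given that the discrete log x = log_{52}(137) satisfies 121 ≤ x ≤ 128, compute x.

126

Compute 52^121 mod 821 = 508, then multiply by 52 repeatedly:
  52^121=508  52^122=144  52^123=99  52^124=222  52^125=50
  52^126=137
Found 137 at exponent 126.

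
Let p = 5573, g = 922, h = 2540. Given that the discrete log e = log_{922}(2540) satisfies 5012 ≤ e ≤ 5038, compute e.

5038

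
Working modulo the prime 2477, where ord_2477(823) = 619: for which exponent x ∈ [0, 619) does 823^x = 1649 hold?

5

Successive powers of 823 modulo 2477:
  823^0=1  823^1=823  823^2=1108  823^3=348  823^4=1549  823^5=1649
So 823^5 ≡ 1649 (mod 2477), giving x = 5.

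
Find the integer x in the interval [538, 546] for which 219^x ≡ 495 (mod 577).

Compute 219^538 mod 577 = 271, then multiply by 219 repeatedly:
  219^538=271  219^539=495
Found 495 at exponent 539.

539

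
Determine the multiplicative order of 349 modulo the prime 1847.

1846

The order of 349 must divide p − 1 = 1846 = 2 · 13 · 71.
Divisors: 1, 2, 13, 26, 71, 142, 923, 1846.
Check each in increasing order: 349^1 ≡ 349;  349^2 ≡ 1746;  349^13 ≡ 699;  349^26 ≡ 993;  349^71 ≡ 1494;  349^142 ≡ 860;  349^923 ≡ 1846;  349^1846 ≡ 1.
Smallest exponent giving 1 is 1846.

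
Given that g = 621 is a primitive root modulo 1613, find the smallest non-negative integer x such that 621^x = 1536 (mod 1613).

Baby-step giant-step with m = ceil(sqrt(1612)) = 41.
Baby table (621^j mod 1613 for j=0..40):
  0:1  1:621  2:134  3:951  4:213  5:7  6:1121  7:938
  8:205  9:1491  10:49  11:1395  12:114  13:1435  14:759  15:343
  16:87  17:798  18:367  19:474  20:788  21:609  22:747  23:956
  24:92  25:677  26:1037  27:390  28:240  29:644  30:1513  31:807
  32:1117  33:67  34:1282  35:913  36:810  37:1367  38:469  39:909
  40:1552
Giant step factor: 621^(-41) ≡ 823 (mod 1613).
Scan 1536·823^i mod 1613 for i = 0, 1, …:
  i=0: 1536   i=1: 1149   i=2: 409   i=3: 1103
  i=4: 1263   i=5: 677
Match at i=5, j=25: x = 5·41 + 25 = 230.

230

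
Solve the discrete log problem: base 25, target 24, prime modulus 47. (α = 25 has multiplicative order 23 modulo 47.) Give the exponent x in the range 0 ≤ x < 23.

Successive powers of 25 modulo 47:
  25^0=1  25^1=25  25^2=14  25^3=21  25^4=8  25^5=12
  25^6=18  25^7=27  25^8=17  25^9=2  25^10=3  25^11=28
  25^12=42  25^13=16  25^14=24
So 25^14 ≡ 24 (mod 47), giving x = 14.

14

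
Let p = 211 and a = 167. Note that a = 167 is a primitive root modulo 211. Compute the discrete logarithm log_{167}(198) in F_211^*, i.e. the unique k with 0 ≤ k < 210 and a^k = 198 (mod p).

111

Baby-step giant-step with m = ceil(sqrt(210)) = 15.
Baby table (167^j mod 211 for j=0..14):
  0:1  1:167  2:37  3:60  4:103  5:110  6:13  7:61
  8:59  9:147  10:73  11:164  12:169  13:160  14:134
Giant step factor: 167^(-15) ≡ 88 (mod 211).
Scan 198·88^i mod 211 for i = 0, 1, …:
  i=0: 198   i=1: 122   i=2: 186   i=3: 121
  i=4: 98   i=5: 184   i=6: 156   i=7: 13
Match at i=7, j=6: k = 7·15 + 6 = 111.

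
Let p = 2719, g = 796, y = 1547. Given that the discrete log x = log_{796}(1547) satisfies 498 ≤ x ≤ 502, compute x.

499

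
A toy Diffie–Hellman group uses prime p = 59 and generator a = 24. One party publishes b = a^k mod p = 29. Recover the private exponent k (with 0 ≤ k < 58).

Baby-step giant-step with m = ceil(sqrt(58)) = 8.
Baby table (24^j mod 59 for j=0..7):
  0:1  1:24  2:45  3:18  4:19  5:43  6:29  7:47
Giant step factor: 24^(-8) ≡ 17 (mod 59).
Scan 29·17^i mod 59 for i = 0, 1, …:
  i=0: 29
Match at i=0, j=6: k = 0·8 + 6 = 6.

6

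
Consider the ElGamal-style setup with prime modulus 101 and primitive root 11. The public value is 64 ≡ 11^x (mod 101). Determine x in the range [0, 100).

62

Baby-step giant-step with m = ceil(sqrt(100)) = 10.
Baby table (11^j mod 101 for j=0..9):
  0:1  1:11  2:20  3:18  4:97  5:57  6:21  7:29
  8:16  9:75
Giant step factor: 11^(-10) ≡ 6 (mod 101).
Scan 64·6^i mod 101 for i = 0, 1, …:
  i=0: 64   i=1: 81   i=2: 82   i=3: 88
  i=4: 23   i=5: 37   i=6: 20
Match at i=6, j=2: x = 6·10 + 2 = 62.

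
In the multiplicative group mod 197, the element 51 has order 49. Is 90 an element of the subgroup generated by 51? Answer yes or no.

90 ∈ ⟨51⟩ iff 90^49 ≡ 1 (mod 197), since |⟨51⟩| = 49.
90^49 mod 197 = 1.
Since 1 = 1, 90 lies in the subgroup.

yes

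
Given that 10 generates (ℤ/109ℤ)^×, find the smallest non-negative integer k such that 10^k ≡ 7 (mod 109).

Baby-step giant-step with m = ceil(sqrt(108)) = 11.
Baby table (10^j mod 109 for j=0..10):
  0:1  1:10  2:100  3:19  4:81  5:47  6:34  7:13
  8:21  9:101  10:29
Giant step factor: 10^(-11) ≡ 53 (mod 109).
Scan 7·53^i mod 109 for i = 0, 1, …:
  i=0: 7   i=1: 44   i=2: 43   i=3: 99
  i=4: 15   i=5: 32   i=6: 61   i=7: 72
  i=8: 1
Match at i=8, j=0: k = 8·11 + 0 = 88.

88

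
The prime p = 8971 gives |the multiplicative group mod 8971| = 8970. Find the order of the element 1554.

The order of 1554 must divide p − 1 = 8970 = 2 · 3 · 5 · 13 · 23.
Divisors: 1, 2, 3, 5, 6, 10, 13, 15, 23, 26, 30, 39, 46, 65, 69, 78, 115, 130, 138, 195, 230, 299, 345, 390, 598, 690, 897, 1495, 1794, 2990, 4485, 8970.
Check each in increasing order: 1554^1 ≡ 1554;  1554^2 ≡ 1717;  1554^3 ≡ 3831;  1554^5 ≡ 2084;  1554^6 ≡ 5;  1554^10 ≡ 1092;  1554^13 ≡ 2966;  1554^15 ≡ 6065;  1554^23 ≡ 341;  1554^26 ≡ 5576;  1554^30 ≡ 3125;  1554^39 ≡ 4863;  1554^46 ≡ 8629;  1554^65 ≡ 5726;  1554^69 ≡ 1.
Smallest exponent giving 1 is 69.

69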